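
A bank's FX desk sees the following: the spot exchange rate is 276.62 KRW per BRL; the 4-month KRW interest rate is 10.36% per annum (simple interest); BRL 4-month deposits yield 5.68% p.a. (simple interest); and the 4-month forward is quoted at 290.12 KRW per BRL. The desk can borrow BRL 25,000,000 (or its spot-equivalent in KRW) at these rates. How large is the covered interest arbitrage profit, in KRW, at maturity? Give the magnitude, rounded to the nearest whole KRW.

T = 4/12 years.
Keep in BRL, deliver into the forward: 25,000,000·1.018933333333·290.12 = KRW 7,390,323,466.66.
Swap to KRW now, deposit: 25,000,000·276.62·1.034533333333 = KRW 7,154,315,266.66.
The quoted forward overvalues BRL, so borrow KRW, buy BRL at spot, deposit the BRL at 5.68%, and sell the proceeds forward at 290.12.
The gap between the two covered legs is KRW 236,008,200.

KRW 236,008,200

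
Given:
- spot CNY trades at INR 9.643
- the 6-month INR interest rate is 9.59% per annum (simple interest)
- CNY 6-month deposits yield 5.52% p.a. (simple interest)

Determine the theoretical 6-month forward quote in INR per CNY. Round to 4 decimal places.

T = 6/12 years.
Growth of 1 INR over T: 1 + 0.0959×6/12 = 1.047950.
Growth of 1 CNY over T: 1 + 0.0552×6/12 = 1.027600.
Forward (INR per CNY) = 9.643 × 1.047950 / 1.027600 = 9.833964.

9.8340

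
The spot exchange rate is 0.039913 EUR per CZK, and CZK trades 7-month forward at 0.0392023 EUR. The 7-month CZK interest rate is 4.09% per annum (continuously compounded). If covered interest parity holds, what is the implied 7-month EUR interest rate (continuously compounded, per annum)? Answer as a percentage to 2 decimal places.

T = 7/12 years.
CIP gives F = S · g_EUR/g_CZK, so g_EUR/g_CZK = 0.0392023/0.039913 = 0.9821938.
The CZK side grows by e^(0.0409×7/12) = 1.0241452.
That pins the EUR growth at 1.0059091.
r = ln(1.0059091)/(7/12) = 0.010100 → 1.01%.

1.01%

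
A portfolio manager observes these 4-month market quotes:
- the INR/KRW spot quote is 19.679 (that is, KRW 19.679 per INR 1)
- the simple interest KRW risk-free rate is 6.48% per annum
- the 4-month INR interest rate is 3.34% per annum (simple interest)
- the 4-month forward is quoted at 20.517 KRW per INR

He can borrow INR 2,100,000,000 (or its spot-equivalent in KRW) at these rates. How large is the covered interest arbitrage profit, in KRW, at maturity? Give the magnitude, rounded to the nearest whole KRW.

T = 4/12 years.
Keep in INR, deliver into the forward: 2,100,000,000·1.011133333333·20.517 = KRW 43,565,387,459.99.
Swap to KRW now, deposit: 2,100,000,000·19.679·1.021600 = KRW 42,218,539,440.00.
The quoted forward overvalues INR, so borrow KRW, buy INR at spot, deposit the INR at 3.34%, and sell the proceeds forward at 20.517.
The gap between the two covered legs is KRW 1,346,848,020.

KRW 1,346,848,020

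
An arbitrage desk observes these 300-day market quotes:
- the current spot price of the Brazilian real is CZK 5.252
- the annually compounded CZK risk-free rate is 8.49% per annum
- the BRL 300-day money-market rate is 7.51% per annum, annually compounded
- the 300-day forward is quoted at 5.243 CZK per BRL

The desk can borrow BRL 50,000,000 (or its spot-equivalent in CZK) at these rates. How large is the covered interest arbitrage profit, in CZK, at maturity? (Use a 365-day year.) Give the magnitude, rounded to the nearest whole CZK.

T = 300/365 years.
Invest the BRL and cover forward: 50,000,000 × 1.06132496396 × 5.243 = CZK 278,226,339.30.
Convert at spot and invest in CZK: 50,000,000 × 5.252 × 1.06927012315 = CZK 280,790,334.34.
The quoted forward undervalues BRL, so borrow BRL, convert to CZK at spot, deposit the CZK at 8.49%, and buy BRL forward at 5.243 to cover the loan.
The gap between the two covered legs is CZK 2,563,995.

CZK 2,563,995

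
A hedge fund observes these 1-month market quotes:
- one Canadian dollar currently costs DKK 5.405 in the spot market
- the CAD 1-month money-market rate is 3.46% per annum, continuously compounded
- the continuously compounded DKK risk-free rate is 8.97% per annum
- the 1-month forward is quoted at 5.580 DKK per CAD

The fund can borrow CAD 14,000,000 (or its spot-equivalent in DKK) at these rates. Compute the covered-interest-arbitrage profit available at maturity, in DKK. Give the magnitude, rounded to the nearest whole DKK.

DKK 2,107,818

T = 1/12 years.
Invest the CAD and cover forward: 14,000,000 × 1.0028874941 × 5.580 = DKK 78,345,571.04.
Convert at spot and invest in DKK: 14,000,000 × 5.405 × 1.0075030076 = DKK 76,237,752.59.
The quoted forward overvalues CAD, so borrow DKK, buy CAD at spot, deposit the CAD at 3.46%, and sell the proceeds forward at 5.580.
The gap between the two covered legs is DKK 2,107,818.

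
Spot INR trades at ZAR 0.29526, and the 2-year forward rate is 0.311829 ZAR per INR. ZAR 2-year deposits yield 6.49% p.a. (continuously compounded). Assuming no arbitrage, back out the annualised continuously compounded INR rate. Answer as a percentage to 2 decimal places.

3.76%

T = 2 years.
CIP gives F = S · g_ZAR/g_INR, so g_ZAR/g_INR = 0.311829/0.29526 = 1.0561166.
ZAR growth factor: e^(0.0649×2) = 1.1386006.
That pins the INR growth at 1.0781012.
r = ln(1.0781012)/2 = 0.037601 → 3.76%.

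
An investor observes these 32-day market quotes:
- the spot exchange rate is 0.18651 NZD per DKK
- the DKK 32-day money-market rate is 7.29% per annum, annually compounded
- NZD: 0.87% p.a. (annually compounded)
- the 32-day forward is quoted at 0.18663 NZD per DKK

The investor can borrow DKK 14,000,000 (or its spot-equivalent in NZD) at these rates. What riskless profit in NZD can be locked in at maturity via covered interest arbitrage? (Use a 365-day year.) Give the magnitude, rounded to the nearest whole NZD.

T = 32/365 years.
Route A — deposit DKK, sell forward: 14,000,000 × 1.006188077 × 0.18663 = NZD 2,628,988.33.
Route B — convert at spot, deposit NZD: 14,000,000 × 0.18651 × 1.000759729 = NZD 2,613,123.76.
The quoted forward overvalues DKK, so borrow NZD, buy DKK at spot, deposit the DKK at 7.29%, and sell the proceeds forward at 0.18663.
Arbitrage profit = |2,628,988.33 − 2,613,123.76| = NZD 15,865.

NZD 15,865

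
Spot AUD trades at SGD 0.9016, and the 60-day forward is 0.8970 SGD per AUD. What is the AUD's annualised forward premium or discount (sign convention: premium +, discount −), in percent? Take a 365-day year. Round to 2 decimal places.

T = 60/365 years.
(F − S)/S = (0.8970 − 0.9016)/0.9016 = -0.0051020.
×(1/T) gives -3.10% p.a.

-3.10%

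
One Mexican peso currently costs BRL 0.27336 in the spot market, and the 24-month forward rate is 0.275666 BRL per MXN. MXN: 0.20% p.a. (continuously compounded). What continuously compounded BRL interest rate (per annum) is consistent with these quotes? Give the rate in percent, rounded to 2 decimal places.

T = 2 years.
CIP gives F = S · g_BRL/g_MXN, so g_BRL/g_MXN = 0.275666/0.27336 = 1.0084358.
MXN growth factor: e^(0.0020×2) = 1.004008.
So the BRL growth factor = 1.0124776.
r = ln(1.0124776)/2 = 0.006200 → 0.62%.

0.62%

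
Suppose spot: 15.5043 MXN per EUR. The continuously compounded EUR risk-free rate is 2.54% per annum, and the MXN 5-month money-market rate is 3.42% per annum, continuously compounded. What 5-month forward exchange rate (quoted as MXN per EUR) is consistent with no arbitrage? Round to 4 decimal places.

15.5613

T = 5/12 years.
MXN growth factor: e^(0.0342×5/12) = 1.01435202.
EUR accumulates by e^(0.0254×5/12) = 1.01063953.
So F = 15.5043 × 1.01435202 / 1.01063953 = 15.561254 (MXN/EUR).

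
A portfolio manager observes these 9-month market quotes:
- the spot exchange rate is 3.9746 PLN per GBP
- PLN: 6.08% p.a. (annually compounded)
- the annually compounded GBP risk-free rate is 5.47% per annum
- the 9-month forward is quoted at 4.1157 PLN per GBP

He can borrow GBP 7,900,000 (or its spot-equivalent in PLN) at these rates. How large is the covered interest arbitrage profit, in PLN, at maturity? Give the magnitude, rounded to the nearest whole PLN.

T = 9/12 years.
Invest the GBP and cover forward: 7,900,000 × 1.0407506948 × 4.1157 = PLN 33,838,999.31.
Convert at spot and invest in PLN: 7,900,000 × 3.9746 × 1.0452619306 = PLN 32,820,534.75.
The quoted forward overvalues GBP, so borrow PLN, buy GBP at spot, deposit the GBP at 5.47%, and sell the proceeds forward at 4.1157.
Profit = 33,838,999.31 − 32,820,534.75 = PLN 1,018,465.

PLN 1,018,465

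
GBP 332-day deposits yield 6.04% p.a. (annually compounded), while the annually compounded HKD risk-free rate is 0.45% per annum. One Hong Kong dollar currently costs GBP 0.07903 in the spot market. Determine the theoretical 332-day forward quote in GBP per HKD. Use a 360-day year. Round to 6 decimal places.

0.083077

T = 332/360 years.
GBP accumulates by (1 + 0.0604)^(332/360) = 1.0555741.
Growth of 1 HKD over T: (1 + 0.0045)^(332/360) = 1.0041493.
So F = 0.07903 × 1.0555741 / 1.0041493 = 0.08307731 (GBP/HKD).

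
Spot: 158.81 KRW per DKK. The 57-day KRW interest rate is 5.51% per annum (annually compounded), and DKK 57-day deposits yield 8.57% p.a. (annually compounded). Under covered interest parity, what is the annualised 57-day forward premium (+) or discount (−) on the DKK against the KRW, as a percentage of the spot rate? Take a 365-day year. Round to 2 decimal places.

T = 57/365 years.
CIP forward (KRW per DKK) = 158.81 × 1.0084111/1.0129234 = 158.10254.
(F − S)/S ÷ T = (158.10254 − 158.81)/158.81/(57/365) = -0.028526 → -2.85%.

-2.85%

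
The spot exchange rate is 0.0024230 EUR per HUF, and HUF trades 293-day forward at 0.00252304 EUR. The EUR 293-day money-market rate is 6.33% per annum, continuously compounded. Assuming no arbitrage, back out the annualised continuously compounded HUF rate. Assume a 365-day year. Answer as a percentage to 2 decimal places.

1.29%

T = 293/365 years.
By CIP, F/S equals the EUR-to-HUF growth ratio: 0.00252304/0.002423 = 1.0412877.
EUR growth factor: e^(0.0633×293/365) = 1.0521266.
So the HUF growth factor = 1.0104091.
r = ln(1.0104091)/(293/365) = 0.012900 → 1.29%.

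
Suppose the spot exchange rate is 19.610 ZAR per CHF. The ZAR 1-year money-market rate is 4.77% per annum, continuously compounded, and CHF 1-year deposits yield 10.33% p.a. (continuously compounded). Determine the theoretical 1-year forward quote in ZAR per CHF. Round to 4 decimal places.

T = 1 year.
ZAR accumulates by e^(0.0477×1) = 1.04885595.
Growth of 1 CHF over T: e^(0.1033×1) = 1.10882401.
Forward (ZAR per CHF) = 19.61 × 1.04885595 / 1.10882401 = 18.549441.

18.5494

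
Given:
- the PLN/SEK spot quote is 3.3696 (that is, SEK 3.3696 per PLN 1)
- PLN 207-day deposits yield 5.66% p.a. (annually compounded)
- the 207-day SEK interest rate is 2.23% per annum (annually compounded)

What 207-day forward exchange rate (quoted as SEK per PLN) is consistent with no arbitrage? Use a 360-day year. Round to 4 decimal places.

3.3063

T = 207/360 years.
SEK growth factor: (1 + 0.0223)^(207/360) = 1.0127624.
PLN accumulates by (1 + 0.0566)^(207/360) = 1.0321637.
Forward (SEK per PLN) = 3.3696 × 1.0127624 / 1.0321637 = 3.306263.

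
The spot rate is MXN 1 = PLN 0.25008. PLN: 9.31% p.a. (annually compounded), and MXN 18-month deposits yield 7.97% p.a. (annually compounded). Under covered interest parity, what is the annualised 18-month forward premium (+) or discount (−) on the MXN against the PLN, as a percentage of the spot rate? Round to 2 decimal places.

+1.24%

T = 18/12 years.
F = S · g_PLN/g_MXN = 0.25008 × 1.1428516/1.1219013 = 0.25474998.
Annualised premium = (F − S)/S × (1/T) = (0.25474998 − 0.25008)/0.25008 ÷ (18/12) = 1.24%.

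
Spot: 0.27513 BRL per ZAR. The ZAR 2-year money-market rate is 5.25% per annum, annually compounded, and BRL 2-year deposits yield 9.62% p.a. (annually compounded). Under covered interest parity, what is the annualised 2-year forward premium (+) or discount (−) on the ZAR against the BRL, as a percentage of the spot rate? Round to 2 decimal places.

+4.24%

T = 2 years.
CIP forward (BRL per ZAR) = 0.27513 × 1.2016544/1.1077562 = 0.29845121.
(F − S)/S ÷ T = (0.29845121 − 0.27513)/0.27513/2 = 0.042382 → 4.24%.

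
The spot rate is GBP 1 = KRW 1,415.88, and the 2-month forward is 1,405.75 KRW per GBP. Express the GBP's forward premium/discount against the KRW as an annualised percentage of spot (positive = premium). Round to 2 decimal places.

-4.29%

T = 2/12 years.
(F − S)/S = (1405.75 − 1415.88)/1415.88 = -0.0071546.
Annualise by dividing by T: -0.0071546 / (2/12) = -0.042928 → -4.29%.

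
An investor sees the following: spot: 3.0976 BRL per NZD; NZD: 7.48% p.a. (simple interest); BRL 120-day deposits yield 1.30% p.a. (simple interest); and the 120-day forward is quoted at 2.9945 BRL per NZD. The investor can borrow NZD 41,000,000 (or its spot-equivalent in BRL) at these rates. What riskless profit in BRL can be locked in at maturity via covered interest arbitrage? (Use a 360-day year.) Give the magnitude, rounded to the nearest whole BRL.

BRL 1,716,263

T = 120/360 years.
Keep in NZD, deliver into the forward: 41,000,000·1.02493333333·2.9945 = BRL 125,835,677.53.
Swap to BRL now, deposit: 41,000,000·3.0976·1.00433333333 = BRL 127,551,940.27.
The quoted forward undervalues NZD, so borrow NZD, convert to BRL at spot, deposit the BRL at 1.30%, and buy NZD forward at 2.9945 to cover the loan.
The gap between the two covered legs is BRL 1,716,263.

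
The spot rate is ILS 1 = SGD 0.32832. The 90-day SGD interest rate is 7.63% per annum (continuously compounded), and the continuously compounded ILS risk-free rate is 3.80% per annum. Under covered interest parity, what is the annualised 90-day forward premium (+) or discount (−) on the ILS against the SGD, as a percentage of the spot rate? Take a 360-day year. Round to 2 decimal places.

T = 90/360 years.
CIP forward (SGD per ILS) = 0.32832 × 1.0192581/1.0095453 = 0.33147876.
(F − S)/S ÷ T = (0.33147876 − 0.32832)/0.32832/(90/360) = 0.038484 → 3.85%.

+3.85%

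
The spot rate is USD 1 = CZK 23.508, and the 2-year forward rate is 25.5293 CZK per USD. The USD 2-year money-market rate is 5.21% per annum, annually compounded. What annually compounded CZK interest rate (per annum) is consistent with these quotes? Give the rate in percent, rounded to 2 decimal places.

T = 2 years.
CIP gives F = S · g_CZK/g_USD, so g_CZK/g_USD = 25.5293/23.508 = 1.0859835.
The USD side grows by (1 + 0.0521)^2 = 1.1069144.
So the CZK growth factor = 1.2020908.
r = 1.2020908^(1/2) − 1 = 0.096399 → 9.64%.

9.64%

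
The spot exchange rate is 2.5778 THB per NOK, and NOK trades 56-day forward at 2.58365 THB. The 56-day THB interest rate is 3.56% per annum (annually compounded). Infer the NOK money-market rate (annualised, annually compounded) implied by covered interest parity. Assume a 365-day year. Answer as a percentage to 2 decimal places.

2.04%

T = 56/365 years.
By CIP, F/S equals the THB-to-NOK growth ratio: 2.58365/2.5778 = 1.0022694.
The THB side grows by (1 + 0.0356)^(56/365) = 1.0053814.
That pins the NOK growth at 1.003105.
Annualise: 1.003105^(365/56) − 1 = 0.020412 = 2.04%.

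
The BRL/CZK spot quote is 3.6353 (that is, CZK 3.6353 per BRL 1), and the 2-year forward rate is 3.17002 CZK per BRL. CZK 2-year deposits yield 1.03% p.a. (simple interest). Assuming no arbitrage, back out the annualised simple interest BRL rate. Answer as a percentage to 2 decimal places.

8.52%

T = 2 years.
By CIP, F/S equals the CZK-to-BRL growth ratio: 3.17002/3.6353 = 0.8720106.
CZK growth factor: 1 + 0.0103×2 = 1.020600.
Hence g_BRL = 1.1703986.
r = (1.1703986 − 1)/2 = 0.085199 → 8.52%.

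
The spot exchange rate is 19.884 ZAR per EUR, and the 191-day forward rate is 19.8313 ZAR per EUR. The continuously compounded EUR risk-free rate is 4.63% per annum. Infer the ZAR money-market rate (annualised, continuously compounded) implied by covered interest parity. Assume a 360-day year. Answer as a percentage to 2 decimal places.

T = 191/360 years.
CIP gives F = S · g_ZAR/g_EUR, so g_ZAR/g_EUR = 19.8313/19.884 = 0.9973496.
EUR growth factor: e^(0.0463×191/360) = 1.0248689.
Hence g_ZAR = 1.0221526.
r = ln(1.0221526)/(191/360) = 0.041298 → 4.13%.

4.13%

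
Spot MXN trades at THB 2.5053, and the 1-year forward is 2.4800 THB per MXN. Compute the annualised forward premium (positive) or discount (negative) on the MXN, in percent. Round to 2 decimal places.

T = 1 year.
(F − S)/S = (2.4800 − 2.5053)/2.5053 = -0.0100986.
Per annum: -0.0100986 / 1 = -0.010099 = -1.01%.

-1.01%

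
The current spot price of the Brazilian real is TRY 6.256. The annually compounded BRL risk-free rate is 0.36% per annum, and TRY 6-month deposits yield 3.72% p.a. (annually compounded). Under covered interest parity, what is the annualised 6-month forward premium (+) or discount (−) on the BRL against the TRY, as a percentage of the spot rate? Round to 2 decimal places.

T = 6/12 years.
No-arbitrage forward: 6.256 × 1.0184302 / 1.0017984 = 6.359862 TRY/BRL.
(F − S)/S ÷ T = (6.359862 − 6.256)/6.256/(6/12) = 0.033204 → 3.32%.

+3.32%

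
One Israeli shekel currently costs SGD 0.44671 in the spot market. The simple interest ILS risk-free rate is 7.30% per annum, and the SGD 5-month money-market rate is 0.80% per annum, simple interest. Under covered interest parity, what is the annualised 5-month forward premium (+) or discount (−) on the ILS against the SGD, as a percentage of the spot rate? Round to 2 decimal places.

T = 5/12 years.
No-arbitrage forward: 0.44671 × 1.0033333 / 1.0304167 = 0.43496871 SGD/ILS.
(F − S)/S ÷ T = (0.43496871 − 0.44671)/0.44671/(5/12) = -0.063081 → -6.31%.

-6.31%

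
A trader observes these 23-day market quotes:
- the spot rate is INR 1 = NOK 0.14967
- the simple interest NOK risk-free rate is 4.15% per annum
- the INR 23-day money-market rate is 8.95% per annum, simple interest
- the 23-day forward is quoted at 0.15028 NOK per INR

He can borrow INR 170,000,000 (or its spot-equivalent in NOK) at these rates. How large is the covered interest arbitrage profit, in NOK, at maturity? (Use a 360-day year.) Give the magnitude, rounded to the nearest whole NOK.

NOK 182,321

T = 23/360 years.
Invest the INR and cover forward: 170,000,000 × 1.0057180556 × 0.15028 = NOK 25,693,682.60.
Convert at spot and invest in NOK: 170,000,000 × 0.14967 × 1.0026513889 = NOK 25,511,361.67.
The quoted forward overvalues INR, so borrow NOK, buy INR at spot, deposit the INR at 8.95%, and sell the proceeds forward at 0.15028.
Profit = 25,693,682.60 − 25,511,361.67 = NOK 182,321.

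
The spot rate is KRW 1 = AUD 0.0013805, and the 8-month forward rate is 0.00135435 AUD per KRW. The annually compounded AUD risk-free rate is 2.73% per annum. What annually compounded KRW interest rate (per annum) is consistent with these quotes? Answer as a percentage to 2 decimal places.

T = 8/12 years.
By CIP, F/S equals the AUD-to-KRW growth ratio: 0.00135435/0.0013805 = 0.9810576.
The AUD side grows by (1 + 0.0273)^(8/12) = 1.0181182.
So the KRW growth factor = 1.0377762.
r = 1.0377762^(12/8) − 1 = 0.057196 → 5.72%.

5.72%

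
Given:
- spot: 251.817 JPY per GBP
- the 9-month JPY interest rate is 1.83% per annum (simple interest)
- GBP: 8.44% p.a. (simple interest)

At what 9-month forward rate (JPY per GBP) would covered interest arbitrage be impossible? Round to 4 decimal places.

240.0764

T = 9/12 years.
JPY accumulates by 1 + 0.0183×9/12 = 1.013725.
GBP accumulates by 1 + 0.0844×9/12 = 1.063300.
So F = 251.817 × 1.013725 / 1.063300 = 240.076355 (JPY/GBP).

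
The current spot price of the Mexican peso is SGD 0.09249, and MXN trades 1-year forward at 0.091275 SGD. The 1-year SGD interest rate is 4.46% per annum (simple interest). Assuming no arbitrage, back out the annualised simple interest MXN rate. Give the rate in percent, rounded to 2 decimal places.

T = 1 year.
CIP gives F = S · g_SGD/g_MXN, so g_SGD/g_MXN = 0.091275/0.09249 = 0.9868634.
The SGD side grows by 1 + 0.0446×1 = 1.044600.
That pins the MXN growth at 1.0585052.
(1.0585052 − 1)/T = 0.058505, i.e. 5.85%.

5.85%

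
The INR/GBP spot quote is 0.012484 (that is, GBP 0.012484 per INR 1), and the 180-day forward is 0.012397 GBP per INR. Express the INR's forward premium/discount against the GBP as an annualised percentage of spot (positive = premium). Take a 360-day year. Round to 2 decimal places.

T = 180/360 years.
INR trades forward at -0.69689% vs spot over the period.
Per annum: -0.0069689 / (180/360) = -0.013938 = -1.39%.

-1.39%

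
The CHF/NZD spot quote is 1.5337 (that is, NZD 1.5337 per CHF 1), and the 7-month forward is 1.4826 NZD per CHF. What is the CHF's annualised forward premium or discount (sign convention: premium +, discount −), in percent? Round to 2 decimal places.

-5.71%

T = 7/12 years.
Period premium: (1.4826 − 1.5337)/1.5337 = -0.0333181.
×(1/T) gives -5.71% p.a.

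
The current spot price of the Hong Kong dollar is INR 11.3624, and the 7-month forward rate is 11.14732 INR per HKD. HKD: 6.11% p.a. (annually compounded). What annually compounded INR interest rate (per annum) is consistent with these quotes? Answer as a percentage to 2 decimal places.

T = 7/12 years.
CIP gives F = S · g_INR/g_HKD, so g_INR/g_HKD = 11.14732/11.3624 = 0.9810709.
HKD growth factor: (1 + 0.0611)^(7/12) = 1.0352006.
That pins the INR growth at 1.0156052.
Annualise: 1.0156052^(12/7) − 1 = 0.026901 = 2.69%.

2.69%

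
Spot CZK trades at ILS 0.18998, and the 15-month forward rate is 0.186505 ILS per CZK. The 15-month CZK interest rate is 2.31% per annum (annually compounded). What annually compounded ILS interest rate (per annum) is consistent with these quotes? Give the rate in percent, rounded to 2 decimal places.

0.81%

T = 15/12 years.
By CIP, F/S equals the ILS-to-CZK growth ratio: 0.186505/0.18998 = 0.9817086.
CZK growth factor: (1 + 0.0231)^(15/12) = 1.0289579.
Hence g_ILS = 1.0101368.
Annualise: 1.0101368^(12/15) − 1 = 0.008101 = 0.81%.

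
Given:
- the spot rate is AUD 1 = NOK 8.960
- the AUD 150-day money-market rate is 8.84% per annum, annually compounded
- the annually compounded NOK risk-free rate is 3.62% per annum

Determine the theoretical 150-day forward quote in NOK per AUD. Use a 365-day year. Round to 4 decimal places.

8.7808

T = 150/365 years.
Growth of 1 NOK over T: (1 + 0.0362)^(150/365) = 1.0147211.
AUD accumulates by (1 + 0.0884)^(150/365) = 1.0354248.
Forward (NOK per AUD) = 8.96 × 1.0147211 / 1.0354248 = 8.780842.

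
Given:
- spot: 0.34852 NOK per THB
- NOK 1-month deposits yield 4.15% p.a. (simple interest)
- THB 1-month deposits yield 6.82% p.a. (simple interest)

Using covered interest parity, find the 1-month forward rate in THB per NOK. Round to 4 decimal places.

2.8756

T = 1/12 years.
NOK growth factor: 1 + 0.0415×1/12 = 1.0034583.
THB growth factor: 1 + 0.0682×1/12 = 1.0056833.
Forward (NOK per THB) = 0.34852 × 1.0034583 / 1.0056833 = 0.3477489.
Quoted the other way: 1/0.3477489 = 2.8756 THB per NOK.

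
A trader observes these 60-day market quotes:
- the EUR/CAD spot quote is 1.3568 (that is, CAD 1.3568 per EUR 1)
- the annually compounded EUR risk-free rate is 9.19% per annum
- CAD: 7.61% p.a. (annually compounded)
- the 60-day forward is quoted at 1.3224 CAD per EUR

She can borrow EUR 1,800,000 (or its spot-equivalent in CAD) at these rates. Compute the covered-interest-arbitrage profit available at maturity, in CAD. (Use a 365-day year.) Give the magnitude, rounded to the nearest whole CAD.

T = 60/365 years.
Keep in EUR, deliver into the forward: 1,800,000·1.014557429·1.3224 = CAD 2,414,971.34.
Swap to CAD now, deposit: 1,800,000·1.3568·1.01212942 = CAD 2,471,862.95.
The quoted forward undervalues EUR, so borrow EUR, convert to CAD at spot, deposit the CAD at 7.61%, and buy EUR forward at 1.3224 to cover the loan.
The gap between the two covered legs is CAD 56,892.

CAD 56,892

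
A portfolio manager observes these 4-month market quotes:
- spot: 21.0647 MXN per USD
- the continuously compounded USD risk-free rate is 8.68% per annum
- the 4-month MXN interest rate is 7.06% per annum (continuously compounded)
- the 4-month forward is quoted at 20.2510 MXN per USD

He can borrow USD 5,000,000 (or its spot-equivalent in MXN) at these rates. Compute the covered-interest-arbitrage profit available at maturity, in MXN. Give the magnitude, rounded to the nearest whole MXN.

T = 4/12 years.
Invest the USD and cover forward: 5,000,000 × 1.02935596846 × 20.2510 = MXN 104,227,438.59.
Convert at spot and invest in MXN: 5,000,000 × 21.0647 × 1.02381242726 = MXN 107,831,508.18.
The quoted forward undervalues USD, so borrow USD, convert to MXN at spot, deposit the MXN at 7.06%, and buy USD forward at 20.2510 to cover the loan.
The gap between the two covered legs is MXN 3,604,070.

MXN 3,604,070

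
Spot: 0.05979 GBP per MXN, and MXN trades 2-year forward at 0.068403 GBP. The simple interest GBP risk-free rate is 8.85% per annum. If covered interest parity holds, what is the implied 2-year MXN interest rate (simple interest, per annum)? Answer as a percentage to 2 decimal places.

T = 2 years.
F/S = 0.068403/0.05979 = 1.1440542 = (growth of GBP) / (growth of MXN).
GBP growth factor: 1 + 0.0885×2 = 1.177000.
Hence g_MXN = 1.0287974.
r = (1.0287974 − 1)/2 = 0.014399 → 1.44%.

1.44%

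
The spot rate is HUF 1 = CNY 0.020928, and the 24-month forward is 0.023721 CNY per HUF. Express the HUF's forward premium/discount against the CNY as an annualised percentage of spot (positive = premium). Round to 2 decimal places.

+6.67%

T = 2 years.
HUF trades forward at +13.34576% vs spot over the period.
Annualise by dividing by T: 0.1334576 / 2 = 0.066729 → 6.67%.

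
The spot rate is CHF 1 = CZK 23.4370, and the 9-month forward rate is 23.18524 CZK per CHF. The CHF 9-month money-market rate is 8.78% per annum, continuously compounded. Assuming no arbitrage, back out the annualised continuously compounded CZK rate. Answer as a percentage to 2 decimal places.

7.34%

T = 9/12 years.
By CIP, F/S equals the CZK-to-CHF growth ratio: 23.18524/23.437 = 0.9892580.
The CHF side grows by e^(0.0878×9/12) = 1.0680665.
Hence g_CZK = 1.0565933.
Take logs: ln 1.0565933 / (9/12) = 0.073400, so 7.34%.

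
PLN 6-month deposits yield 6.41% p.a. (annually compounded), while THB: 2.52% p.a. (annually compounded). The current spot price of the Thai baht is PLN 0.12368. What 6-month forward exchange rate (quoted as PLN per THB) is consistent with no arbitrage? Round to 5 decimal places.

0.12600

T = 6/12 years.
Growth of 1 PLN over T: (1 + 0.0641)^(6/12) = 1.0315522.
Growth of 1 THB over T: (1 + 0.0252)^(6/12) = 1.0125216.
So F = 0.12368 × 1.0315522 / 1.0125216 = 0.1260046 (PLN/THB).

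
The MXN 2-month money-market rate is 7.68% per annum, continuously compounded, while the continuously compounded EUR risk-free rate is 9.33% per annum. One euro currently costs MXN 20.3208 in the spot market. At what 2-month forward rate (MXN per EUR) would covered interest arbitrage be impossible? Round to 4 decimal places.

T = 2/12 years.
MXN accumulates by e^(0.0768×2/12) = 1.01288227.
EUR growth factor: e^(0.0933×2/12) = 1.01567153.
So F = 20.3208 × 1.01288227 / 1.01567153 = 20.264995 (MXN/EUR).

20.2650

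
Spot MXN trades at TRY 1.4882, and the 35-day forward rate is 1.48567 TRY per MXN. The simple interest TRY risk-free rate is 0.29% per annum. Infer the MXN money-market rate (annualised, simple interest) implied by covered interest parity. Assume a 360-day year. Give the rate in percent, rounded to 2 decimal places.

2.04%

T = 35/360 years.
F/S = 1.48567/1.4882 = 0.9983000 = (growth of TRY) / (growth of MXN).
TRY growth factor: 1 + 0.0029×35/360 = 1.0002819.
That pins the MXN growth at 1.0019853.
r = (1.0019853 − 1)/(35/360) = 0.020420 → 2.04%.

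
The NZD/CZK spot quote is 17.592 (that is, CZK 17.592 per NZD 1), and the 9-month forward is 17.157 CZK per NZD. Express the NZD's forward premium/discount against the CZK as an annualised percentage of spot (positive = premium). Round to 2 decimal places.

-3.30%

T = 9/12 years.
(F − S)/S = (17.157 − 17.592)/17.592 = -0.0247271.
Per annum: -0.0247271 / (9/12) = -0.032969 = -3.30%.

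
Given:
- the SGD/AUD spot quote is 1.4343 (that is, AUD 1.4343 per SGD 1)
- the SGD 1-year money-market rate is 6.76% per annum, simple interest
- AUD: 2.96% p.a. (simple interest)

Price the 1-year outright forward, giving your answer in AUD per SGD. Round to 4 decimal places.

T = 1 year.
Growth of 1 AUD over T: 1 + 0.0296×1 = 1.029600.
SGD growth factor: 1 + 0.0676×1 = 1.067600.
Forward (AUD per SGD) = 1.4343 × 1.029600 / 1.067600 = 1.383248.

1.3832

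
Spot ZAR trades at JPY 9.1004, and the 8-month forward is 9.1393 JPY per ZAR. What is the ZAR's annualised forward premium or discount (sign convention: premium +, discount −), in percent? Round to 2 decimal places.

T = 8/12 years.
ZAR trades forward at +0.42745% vs spot over the period.
Annualise by dividing by T: 0.0042745 / (8/12) = 0.006412 → 0.64%.

+0.64%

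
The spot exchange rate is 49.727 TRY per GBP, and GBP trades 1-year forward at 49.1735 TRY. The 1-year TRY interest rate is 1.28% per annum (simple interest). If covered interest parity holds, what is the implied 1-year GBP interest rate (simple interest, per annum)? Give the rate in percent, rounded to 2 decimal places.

T = 1 year.
By CIP, F/S equals the TRY-to-GBP growth ratio: 49.1735/49.727 = 0.9888692.
TRY growth factor: 1 + 0.0128×1 = 1.012800.
So the GBP growth factor = 1.0242002.
r = (1.0242002 − 1)/1 = 0.024200 → 2.42%.

2.42%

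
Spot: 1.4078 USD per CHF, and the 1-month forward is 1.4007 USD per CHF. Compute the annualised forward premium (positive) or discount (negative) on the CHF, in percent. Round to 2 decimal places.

-6.05%

T = 1/12 years.
(F − S)/S = (1.4007 − 1.4078)/1.4078 = -0.0050433.
Annualise by dividing by T: -0.0050433 / (1/12) = -0.060520 → -6.05%.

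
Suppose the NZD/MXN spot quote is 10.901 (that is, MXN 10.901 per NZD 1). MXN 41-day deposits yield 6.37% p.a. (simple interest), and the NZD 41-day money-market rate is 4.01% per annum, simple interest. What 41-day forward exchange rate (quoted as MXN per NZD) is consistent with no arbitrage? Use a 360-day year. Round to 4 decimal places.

10.9302

T = 41/360 years.
MXN accumulates by 1 + 0.0637×41/360 = 1.00725472.
Growth of 1 NZD over T: 1 + 0.0401×41/360 = 1.00456694.
So F = 10.901 × 1.00725472 / 1.00456694 = 10.930166 (MXN/NZD).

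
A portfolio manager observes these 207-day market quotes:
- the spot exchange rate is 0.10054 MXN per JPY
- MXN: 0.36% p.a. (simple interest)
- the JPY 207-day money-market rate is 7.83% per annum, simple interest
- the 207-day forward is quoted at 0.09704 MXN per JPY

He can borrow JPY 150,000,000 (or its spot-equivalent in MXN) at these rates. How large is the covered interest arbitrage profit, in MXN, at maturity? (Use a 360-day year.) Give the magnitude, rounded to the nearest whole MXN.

T = 207/360 years.
Keep in JPY, deliver into the forward: 150,000,000·1.0450225·0.09704 = MXN 15,211,347.51.
Swap to MXN now, deposit: 150,000,000·0.10054·1.002070 = MXN 15,112,217.67.
The quoted forward overvalues JPY, so borrow MXN, buy JPY at spot, deposit the JPY at 7.83%, and sell the proceeds forward at 0.09704.
Arbitrage profit = |15,211,347.51 − 15,112,217.67| = MXN 99,130.

MXN 99,130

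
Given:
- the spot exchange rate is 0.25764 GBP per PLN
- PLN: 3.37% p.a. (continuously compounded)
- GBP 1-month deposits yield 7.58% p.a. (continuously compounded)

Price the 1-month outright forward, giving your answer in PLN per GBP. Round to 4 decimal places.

3.8678

T = 1/12 years.
Growth of 1 GBP over T: e^(0.0758×1/12) = 1.0063367.
PLN accumulates by e^(0.0337×1/12) = 1.0028123.
So F = 0.25764 × 1.0063367 / 1.0028123 = 0.2585455 (GBP/PLN).
Invert for PLN per GBP: 1 / 0.2585455 = 3.8678.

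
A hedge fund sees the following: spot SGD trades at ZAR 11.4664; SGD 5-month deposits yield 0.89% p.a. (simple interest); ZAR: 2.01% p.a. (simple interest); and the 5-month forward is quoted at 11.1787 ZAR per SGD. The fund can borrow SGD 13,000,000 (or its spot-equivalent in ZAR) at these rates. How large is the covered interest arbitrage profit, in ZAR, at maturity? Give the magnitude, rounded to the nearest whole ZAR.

T = 5/12 years.
Keep in SGD, deliver into the forward: 13,000,000·1.00370833333·11.1787 = ZAR 145,862,006.50.
Swap to ZAR now, deposit: 13,000,000·11.4664·1.008375 = ZAR 150,311,604.30.
The quoted forward undervalues SGD, so borrow SGD, convert to ZAR at spot, deposit the ZAR at 2.01%, and buy SGD forward at 11.1787 to cover the loan.
The gap between the two covered legs is ZAR 4,449,598.

ZAR 4,449,598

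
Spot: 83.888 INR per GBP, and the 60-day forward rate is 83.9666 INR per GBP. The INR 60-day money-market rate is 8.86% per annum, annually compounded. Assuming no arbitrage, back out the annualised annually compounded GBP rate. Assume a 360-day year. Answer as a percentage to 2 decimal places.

8.25%

T = 60/360 years.
By CIP, F/S equals the INR-to-GBP growth ratio: 83.9666/83.888 = 1.0009370.
INR growth factor: (1 + 0.0886)^(60/360) = 1.0142493.
So the GBP growth factor = 1.0132998.
Annualise: 1.0132998^(360/60) − 1 = 0.082500 = 8.25%.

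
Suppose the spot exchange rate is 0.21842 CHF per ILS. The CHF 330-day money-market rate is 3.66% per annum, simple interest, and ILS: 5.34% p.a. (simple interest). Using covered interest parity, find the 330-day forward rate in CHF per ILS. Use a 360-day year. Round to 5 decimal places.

T = 330/360 years.
CHF accumulates by 1 + 0.0366×330/360 = 1.033550.
ILS accumulates by 1 + 0.0534×330/360 = 1.048950.
CIP: F = S · (grow CHF)/(grow ILS) = 0.21842 × 1.033550/1.048950 = 0.2152133 CHF per ILS.

0.21521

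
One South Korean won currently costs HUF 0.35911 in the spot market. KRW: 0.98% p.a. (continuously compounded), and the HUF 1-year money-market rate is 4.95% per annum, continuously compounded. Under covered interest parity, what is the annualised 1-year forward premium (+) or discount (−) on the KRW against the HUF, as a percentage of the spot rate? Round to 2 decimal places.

+4.05%

T = 1 year.
No-arbitrage forward: 0.35911 × 1.0507456 / 1.0098482 = 0.37365344 HUF/KRW.
Annualised premium = (F − S)/S × (1/T) = (0.37365344 − 0.35911)/0.35911 ÷ 1 = 4.05%.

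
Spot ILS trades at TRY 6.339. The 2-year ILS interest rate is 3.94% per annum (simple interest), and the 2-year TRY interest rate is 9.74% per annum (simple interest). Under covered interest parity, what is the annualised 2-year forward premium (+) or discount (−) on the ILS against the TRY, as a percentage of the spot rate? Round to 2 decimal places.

T = 2 years.
F = S · g_TRY/g_ILS = 6.339 × 1.194800/1.078800 = 7.020613.
Annualised premium = (F − S)/S × (1/T) = (7.020613 − 6.339)/6.339 ÷ 2 = 5.38%.

+5.38%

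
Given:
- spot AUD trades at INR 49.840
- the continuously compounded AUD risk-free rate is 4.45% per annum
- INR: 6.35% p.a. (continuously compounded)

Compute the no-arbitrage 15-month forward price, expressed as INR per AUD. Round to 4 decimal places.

51.0379

T = 15/12 years.
INR accumulates by e^(0.0635×15/12) = 1.08261022.
AUD accumulates by e^(0.0445×15/12) = 1.05720116.
CIP: F = S · (grow INR)/(grow AUD) = 49.84 × 1.08261022/1.05720116 = 51.037868 INR per AUD.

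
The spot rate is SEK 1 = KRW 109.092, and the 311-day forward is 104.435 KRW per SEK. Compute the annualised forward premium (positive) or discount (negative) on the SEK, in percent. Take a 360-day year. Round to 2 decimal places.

-4.94%

T = 311/360 years.
SEK trades forward at -4.26887% vs spot over the period.
Per annum: -0.0426887 / (311/360) = -0.049415 = -4.94%.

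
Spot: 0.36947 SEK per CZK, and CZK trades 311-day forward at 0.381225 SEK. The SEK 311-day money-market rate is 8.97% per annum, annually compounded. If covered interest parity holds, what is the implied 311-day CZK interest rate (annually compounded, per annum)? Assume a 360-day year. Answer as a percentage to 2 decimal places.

T = 311/360 years.
By CIP, F/S equals the SEK-to-CZK growth ratio: 0.381225/0.36947 = 1.0318158.
SEK growth factor: (1 + 0.0897)^(311/360) = 1.0770331.
So the CZK growth factor = 1.043823.
Annualise: 1.043823^(360/311) − 1 = 0.050901 = 5.09%.

5.09%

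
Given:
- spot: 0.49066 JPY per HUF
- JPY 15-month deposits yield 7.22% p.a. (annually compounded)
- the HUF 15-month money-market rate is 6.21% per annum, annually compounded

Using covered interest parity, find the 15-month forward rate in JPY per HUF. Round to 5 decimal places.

T = 15/12 years.
JPY growth factor: (1 + 0.0722)^(15/12) = 1.0910503.
HUF accumulates by (1 + 0.0621)^(15/12) = 1.0782185.
Forward (JPY per HUF) = 0.49066 × 1.0910503 / 1.0782185 = 0.4964993.

0.49650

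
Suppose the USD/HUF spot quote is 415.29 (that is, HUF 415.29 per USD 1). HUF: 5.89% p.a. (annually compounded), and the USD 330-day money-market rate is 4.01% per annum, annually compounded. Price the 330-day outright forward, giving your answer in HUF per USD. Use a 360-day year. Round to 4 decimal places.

422.1658

T = 330/360 years.
HUF growth factor: (1 + 0.0589)^(330/360) = 1.053861897.
Growth of 1 USD over T: (1 + 0.0401)^(330/360) = 1.036697788.
So F = 415.29 × 1.053861897 / 1.036697788 = 422.165758 (HUF/USD).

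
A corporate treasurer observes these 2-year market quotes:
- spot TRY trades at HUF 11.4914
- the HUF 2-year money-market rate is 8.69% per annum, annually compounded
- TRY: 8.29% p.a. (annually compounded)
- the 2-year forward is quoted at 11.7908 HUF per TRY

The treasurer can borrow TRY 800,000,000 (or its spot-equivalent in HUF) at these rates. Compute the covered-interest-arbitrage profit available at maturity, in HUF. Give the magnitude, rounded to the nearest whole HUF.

T = 2 years.
Route A — deposit TRY, sell forward: 800,000,000 × 1.17267241 × 11.7908 = HUF 11,061,396,681.46.
Route B — convert at spot, deposit HUF: 800,000,000 × 11.4914 × 1.18135161 = HUF 10,860,307,112.92.
The quoted forward overvalues TRY, so borrow HUF, buy TRY at spot, deposit the TRY at 8.29%, and sell the proceeds forward at 11.7908.
The gap between the two covered legs is HUF 201,089,569.

HUF 201,089,569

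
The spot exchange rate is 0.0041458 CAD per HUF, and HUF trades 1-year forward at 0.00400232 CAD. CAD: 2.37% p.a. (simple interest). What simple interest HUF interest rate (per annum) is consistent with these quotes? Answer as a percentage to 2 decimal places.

T = 1 year.
F/S = 0.00400232/0.0041458 = 0.9653915 = (growth of CAD) / (growth of HUF).
The CAD side grows by 1 + 0.0237×1 = 1.023700.
So the HUF growth factor = 1.0603988.
(1.0603988 − 1)/T = 0.060399, i.e. 6.04%.

6.04%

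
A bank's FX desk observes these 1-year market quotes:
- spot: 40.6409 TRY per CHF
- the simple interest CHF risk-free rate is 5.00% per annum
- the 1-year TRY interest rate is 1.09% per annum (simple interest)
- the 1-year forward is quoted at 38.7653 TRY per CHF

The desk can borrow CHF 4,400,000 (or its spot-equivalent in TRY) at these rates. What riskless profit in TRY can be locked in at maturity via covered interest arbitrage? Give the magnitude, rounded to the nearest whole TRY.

T = 1 year.
Keep in CHF, deliver into the forward: 4,400,000·1.050000·38.7653 = TRY 179,095,686.00.
Swap to TRY now, deposit: 4,400,000·40.6409·1.010900 = TRY 180,769,097.56.
The quoted forward undervalues CHF, so borrow CHF, convert to TRY at spot, deposit the TRY at 1.09%, and buy CHF forward at 38.7653 to cover the loan.
Profit = 180,769,097.56 − 179,095,686.00 = TRY 1,673,412.

TRY 1,673,412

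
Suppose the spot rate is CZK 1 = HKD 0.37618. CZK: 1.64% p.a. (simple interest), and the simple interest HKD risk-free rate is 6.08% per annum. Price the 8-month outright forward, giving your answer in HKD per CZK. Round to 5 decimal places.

0.38719

T = 8/12 years.
HKD accumulates by 1 + 0.0608×8/12 = 1.0405333.
CZK growth factor: 1 + 0.0164×8/12 = 1.0109333.
So F = 0.37618 × 1.0405333 / 1.0109333 = 0.3871945 (HKD/CZK).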